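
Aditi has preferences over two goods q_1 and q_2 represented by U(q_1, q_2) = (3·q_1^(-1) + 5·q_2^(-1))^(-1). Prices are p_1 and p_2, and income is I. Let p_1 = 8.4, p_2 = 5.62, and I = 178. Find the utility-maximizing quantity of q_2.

MRS = MU_q_1/MU_q_2 = (3/5)·(q_2/q_1)^(2). Set equal to p_1/p_2.
Solve for the ratio: q_2/q_1 = [(5/3)·p_1/p_2]^(0.5).
Substitute q_2 = (q_2/q_1)·q_1 into the budget: q_1* = I/(p_1 + p_2·(q_2/q_1)).
Numerically q_2/q_1 = 1.578323, so q_1* = 178/(8.4 + 5.62·1.578323) = 10.3068 and q_2* = 1.578323·10.3068 = 16.2674.

q_2* = 16.2674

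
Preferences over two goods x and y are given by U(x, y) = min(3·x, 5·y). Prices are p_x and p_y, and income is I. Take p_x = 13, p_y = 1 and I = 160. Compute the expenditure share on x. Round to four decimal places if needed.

With perfect complements, no substitution: consume in ratio x:y = 5:3.
Budget: p_x·x + p_y·(3/5)·x = I, so (5·p_x + 3·p_y)·x = 5·I.
Demand: x*(p_x,p_y,I) = 5·I/(5·p_x + 3·p_y), y* = 3·I/(5·p_x + 3·p_y).
Here 5·13 + 3·1 = 68, giving x* = 11.7647 and y* = 7.0588.
Expenditure on x: 13·11.7647 = 152.9412; share = 0.9559.

share on x = 0.9559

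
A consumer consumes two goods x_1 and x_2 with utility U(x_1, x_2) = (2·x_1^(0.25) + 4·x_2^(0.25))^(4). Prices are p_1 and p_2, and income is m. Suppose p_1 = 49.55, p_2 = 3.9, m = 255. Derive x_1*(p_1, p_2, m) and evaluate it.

x_1* = 0.748

MRS = MU_x_1/MU_x_2 = (1/2)·(x_2/x_1)^(0.75). Set equal to p_1/p_2.
Hence x_2/x_1 = (2·p_1/p_2)^(1/(0.75)), i.e. raised to the 4/3 power.
Substitute x_2 = (x_2/x_1)·x_1 into the budget: x_1* = m/(p_1 + p_2·(x_2/x_1)).
Numerically x_2/x_1 = 74.704265, so x_1* = 255/(49.55 + 3.9·74.704265) = 0.748.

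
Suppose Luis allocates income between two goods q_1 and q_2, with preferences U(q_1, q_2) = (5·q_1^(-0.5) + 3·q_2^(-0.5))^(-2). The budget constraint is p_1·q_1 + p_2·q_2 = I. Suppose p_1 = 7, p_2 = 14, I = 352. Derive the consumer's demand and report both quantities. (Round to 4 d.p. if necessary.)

MU_q_1 ∝ 5·q_1^(-1.5), MU_q_2 ∝ 3·q_2^(-1.5), so MRS = (5/3)·(q_2/q_1)^(1.5) = p_1/p_2.
Hence q_2/q_1 = ((3/5)·p_1/p_2)^(1/(1.5)), i.e. raised to the 2/3 power.
Substitute q_2 = (q_2/q_1)·q_1 into the budget: q_1* = I/(p_1 + p_2·(q_2/q_1)).
Numerically q_2/q_1 = 0.44814, so q_1* = 352/(7 + 14·0.44814) = 26.5181 and q_2* = 0.44814·26.5181 = 11.8838.

q_1* = 26.5181, q_2* = 11.8838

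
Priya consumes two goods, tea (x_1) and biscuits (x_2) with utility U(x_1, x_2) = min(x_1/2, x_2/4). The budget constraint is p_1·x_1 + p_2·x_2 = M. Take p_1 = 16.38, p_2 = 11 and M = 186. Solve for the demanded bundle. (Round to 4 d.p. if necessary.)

x_1* = 4.8463, x_2* = 9.6925

With perfect complements, no substitution: consume in ratio x_1:x_2 = 2:4.
Budget: p_1·x_1 + p_2·2·x_1 = M, so (2·p_1 + 4·p_2)·x_1 = 2·M.
Demand: x_1*(p_1,p_2,M) = 2·M/(2·p_1 + 4·p_2), x_2* = 4·M/(2·p_1 + 4·p_2).
Here 2·16.38 + 4·11 = 76.76, giving x_1* = 4.8463 and x_2* = 9.6925.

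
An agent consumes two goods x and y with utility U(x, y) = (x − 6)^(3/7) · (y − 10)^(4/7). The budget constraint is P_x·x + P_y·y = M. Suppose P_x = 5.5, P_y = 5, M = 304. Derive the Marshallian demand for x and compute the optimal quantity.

MRS = (3/4)·(y−10)/(x−6). Tangency with P_x/P_y gives y−10 = (4/3)·(P_x/P_y)·(x−6).
After buying the subsistence bundle (6, 10), a share 3/7 of the remaining income goes to x: x* = 6 + 3/7·(M − 6P_x − 10P_y)/P_x.
Discretionary income = 304 − 6·5.5 − 10·5 = 221; x* = 6 + 3/7·221/5.5 = 23.2208.

x* = 23.2208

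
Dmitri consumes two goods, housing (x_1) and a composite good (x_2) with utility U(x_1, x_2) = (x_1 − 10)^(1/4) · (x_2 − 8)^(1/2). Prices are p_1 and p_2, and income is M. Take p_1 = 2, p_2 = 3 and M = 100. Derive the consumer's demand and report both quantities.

x_1* = 19.3333, x_2* = 20.4444

MRS = (1/2)·(x_2−8)/(x_1−10). Tangency with p_1/p_2 gives x_2−8 = 2·(p_1/p_2)·(x_1−10).
Substituting into the budget: x_1* = 10 + 1/3·(M − 10·p_1 − 8·p_2)/p_1, and x_2* = 8 + 2/3·(…)/p_2.
Discretionary income = 100 − 10·2 − 8·3 = 56; x_1* = 10 + 1/3·56/2 = 19.3333; x_2* = 8 + 2/3·56/3 = 20.4444.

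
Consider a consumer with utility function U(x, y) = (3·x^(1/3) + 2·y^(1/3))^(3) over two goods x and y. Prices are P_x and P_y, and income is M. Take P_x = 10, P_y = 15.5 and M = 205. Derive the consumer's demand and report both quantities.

x* = 14.2637, y* = 4.0234

From the CES first-order condition, (3/2)·(y/x)^(2/3) = P_x/P_y.
Solve for the ratio: y/x = [(2/3)·P_x/P_y]^(1.5).
Substitute y = (y/x)·x into the budget: x* = M/(P_x + P_y·(y/x)).
Numerically y/x = 0.282076, so x* = 205/(10 + 15.5·0.282076) = 14.2637 and y* = 0.282076·14.2637 = 4.0234.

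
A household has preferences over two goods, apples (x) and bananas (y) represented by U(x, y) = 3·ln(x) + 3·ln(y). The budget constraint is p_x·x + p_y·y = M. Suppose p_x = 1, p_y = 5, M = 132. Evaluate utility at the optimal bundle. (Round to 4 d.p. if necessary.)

V = 20.3096

Tangency: MRS = y/x = p_x/p_y.
Rearranging, p_y·y = p_x·x. Substituting into the budget gives p_x·x·(1 + 1) = M.
Demand: x*(p_x,p_y,M) = 0.5·M/p_x and y* = 0.5·M/p_y.
At p_x=1, p_y=5, M=132: x* = 0.5·132/1 = 66, y* = 13.2.
Utility at the optimum: U(66, 13.2) = 20.3096.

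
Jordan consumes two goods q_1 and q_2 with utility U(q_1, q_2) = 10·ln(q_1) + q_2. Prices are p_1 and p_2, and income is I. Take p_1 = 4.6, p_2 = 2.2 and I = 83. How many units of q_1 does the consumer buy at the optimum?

q_1* = 4.7826

So q_1*(p_1,p_2) = 10·p_2/p_1, independent of income; and q_2* = (I − 10·p_2)/p_2.
At the given prices: q_1* = 10·2.2/4.6 = 4.7826.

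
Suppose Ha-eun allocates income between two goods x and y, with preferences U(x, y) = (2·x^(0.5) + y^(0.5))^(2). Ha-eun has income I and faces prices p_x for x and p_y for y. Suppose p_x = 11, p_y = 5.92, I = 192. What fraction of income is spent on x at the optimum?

MRS = MU_x/MU_y = 2·(y/x)^(0.5). Set equal to p_x/p_y.
Hence y/x = ((1/2)·p_x/p_y)^(1/(0.5)), i.e. raised to the 2 power.
Substitute y = (y/x)·x into the budget: x* = I/(p_x + p_y·(y/x)).
Numerically y/x = 0.863141, so x* = 192/(11 + 5.92·0.863141) = 11.9182 and y* = 0.863141·11.9182 = 10.2871.
Expenditure on x: 11·11.9182 = 131.1003; share = 0.6828.

share on x = 0.6828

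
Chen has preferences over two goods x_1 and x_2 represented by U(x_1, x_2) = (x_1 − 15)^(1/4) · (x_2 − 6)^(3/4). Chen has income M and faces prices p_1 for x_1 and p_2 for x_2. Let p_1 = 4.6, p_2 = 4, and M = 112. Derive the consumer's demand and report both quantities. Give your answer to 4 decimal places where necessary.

Let x_1' = x_1−15, x_2' = x_2−6. MRS = (1/3)·x_2'/x_1' = p_1/p_2.
After buying the subsistence bundle (15, 6), a share 0.25 of the remaining income goes to x_1: x_1* = 15 + 0.25·(M − 15p_1 − 6p_2)/p_1.
Discretionary income = 112 − 15·4.6 − 6·4 = 19; x_1* = 15 + 0.25·19/4.6 = 16.0326; x_2* = 6 + 0.75·19/4 = 9.5625.

x_1* = 16.0326, x_2* = 9.5625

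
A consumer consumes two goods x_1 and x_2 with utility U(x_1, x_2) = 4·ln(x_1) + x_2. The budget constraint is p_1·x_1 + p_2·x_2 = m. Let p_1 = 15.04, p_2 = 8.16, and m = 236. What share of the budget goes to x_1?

share on x_1 = 0.1383

MU_x_1 = 4/x_1, MU_x_2 = 1. Tangency: 4/x_1 = p_1/p_2.
So x_1*(p_1,p_2) = 4·p_2/p_1, independent of income; and x_2* = (m − 4·p_2)/p_2.
At the given prices: x_1* = 4·8.16/15.04 = 2.1702, and x_2* = 24.9216.
Expenditure on x_1: 15.04·2.1702 = 32.64; share = 0.1383.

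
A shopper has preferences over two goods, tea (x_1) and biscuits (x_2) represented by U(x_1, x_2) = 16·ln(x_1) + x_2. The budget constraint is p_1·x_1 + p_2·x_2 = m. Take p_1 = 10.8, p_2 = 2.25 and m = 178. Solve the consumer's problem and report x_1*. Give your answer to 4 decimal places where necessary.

x_1* = 3.3333

Set MRS = p_1/p_2: (16/x_1)/1 = p_1/p_2.
So x_1*(p_1,p_2) = 16·p_2/p_1, independent of income; and x_2* = (m − 16·p_2)/p_2.
At the given prices: x_1* = 16·2.25/10.8 = 3.3333.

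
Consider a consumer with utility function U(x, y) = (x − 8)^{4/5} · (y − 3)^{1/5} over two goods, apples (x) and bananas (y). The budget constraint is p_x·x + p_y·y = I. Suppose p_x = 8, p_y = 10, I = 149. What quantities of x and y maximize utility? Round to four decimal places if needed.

x* = 13.5, y* = 4.1

Substituting into the budget: x* = 8 + 0.8·(I − 8·p_x − 3·p_y)/p_x, and y* = 3 + 0.2·(…)/p_y.
Discretionary income = 149 − 8·8 − 3·10 = 55; x* = 8 + 0.8·55/8 = 13.5; y* = 3 + 0.2·55/10 = 4.1.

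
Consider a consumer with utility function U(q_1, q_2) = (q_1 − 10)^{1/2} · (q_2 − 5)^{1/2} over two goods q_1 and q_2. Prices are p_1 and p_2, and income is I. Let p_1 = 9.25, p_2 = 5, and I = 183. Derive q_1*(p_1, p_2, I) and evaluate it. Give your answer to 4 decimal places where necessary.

Let q_1' = q_1−10, q_2' = q_2−5. MRS = q_2'/q_1' = p_1/p_2.
After buying the subsistence bundle (10, 5), a share 0.5 of the remaining income goes to q_1: q_1* = 10 + 0.5·(I − 10p_1 − 5p_2)/p_1.
Discretionary income = 183 − 10·9.25 − 5·5 = 65.5; q_1* = 10 + 0.5·65.5/9.25 = 13.5405.

q_1* = 13.5405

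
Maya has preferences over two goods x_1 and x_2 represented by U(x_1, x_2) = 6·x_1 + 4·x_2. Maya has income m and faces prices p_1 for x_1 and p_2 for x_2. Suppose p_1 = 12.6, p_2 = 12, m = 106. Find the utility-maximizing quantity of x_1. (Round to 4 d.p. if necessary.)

Linear utility — the consumer picks whichever good has higher MU/price: 6/12.6 = 0.4762 vs 4/12 = 0.3333.
x_1 gives more utility per dollar, so spend all income on x_1: x_1* = m/p_1, x_2* = 0.
Numerically: x_1* = 8.4127, x_2* = 0.

x_1* = 8.4127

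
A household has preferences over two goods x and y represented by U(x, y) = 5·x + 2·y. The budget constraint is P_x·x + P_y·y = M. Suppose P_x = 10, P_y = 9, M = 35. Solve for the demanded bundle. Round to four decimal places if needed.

x* = 3.5, y* = 0

Perfect substitutes: compare marginal utility per dollar. 5/P_x vs 2/P_y → 0.5 vs 0.2222.
x gives more utility per dollar, so spend all income on x: x* = M/P_x, y* = 0.
Numerically: x* = 3.5, y* = 0.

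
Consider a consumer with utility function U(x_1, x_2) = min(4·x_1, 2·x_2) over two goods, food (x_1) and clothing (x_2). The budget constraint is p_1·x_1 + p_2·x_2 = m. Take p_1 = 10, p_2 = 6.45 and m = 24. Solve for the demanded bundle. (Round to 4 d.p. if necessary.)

x_1* = 1.048, x_2* = 2.0961

With perfect complements, no substitution: consume in ratio x_1:x_2 = 2:4.
Budget: p_1·x_1 + p_2·2·x_1 = m, so (2·p_1 + 4·p_2)·x_1 = 2·m.
Demand: x_1*(p_1,p_2,m) = 2·m/(2·p_1 + 4·p_2), x_2* = 4·m/(2·p_1 + 4·p_2).
Here 2·10 + 4·6.45 = 45.8, giving x_1* = 1.048 and x_2* = 2.0961.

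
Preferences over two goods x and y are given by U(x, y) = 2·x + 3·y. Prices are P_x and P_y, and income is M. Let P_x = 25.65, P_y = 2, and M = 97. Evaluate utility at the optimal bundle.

V = 145.5

Linear utility — the consumer picks whichever good has higher MU/price: 2/25.65 = 0.078 vs 3/2 = 1.5.
y gives more utility per dollar, so spend all income on y: y* = M/P_y, x* = 0.
Numerically: x* = 0, y* = 48.5.
Utility at the optimum: U(0, 48.5) = 145.5.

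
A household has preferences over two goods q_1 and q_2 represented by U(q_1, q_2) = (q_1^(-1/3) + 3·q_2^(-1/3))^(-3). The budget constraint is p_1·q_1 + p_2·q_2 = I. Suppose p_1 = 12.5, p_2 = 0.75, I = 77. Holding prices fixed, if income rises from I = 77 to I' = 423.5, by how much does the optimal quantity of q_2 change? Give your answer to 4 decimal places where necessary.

Δq_2* = 244.9132

Substitute q_2 = (q_2/q_1)·q_1 into the budget: q_1* = I/(p_1 + p_2·(q_2/q_1)).
Numerically q_2/q_1 = 18.803015, so q_1* = 77/(12.5 + 0.75·18.803015) = 2.8945 and q_2* = 18.803015·2.8945 = 54.4252.
At I' = 423.5: q_2* = 299.3383. Change: 299.3383 − 54.4252 = 244.9132.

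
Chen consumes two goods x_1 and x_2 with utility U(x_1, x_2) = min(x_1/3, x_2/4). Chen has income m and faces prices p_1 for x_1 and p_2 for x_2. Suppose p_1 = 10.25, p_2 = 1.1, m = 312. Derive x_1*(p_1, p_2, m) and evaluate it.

Here 3·10.25 + 4·1.1 = 35.15, giving x_1* = 26.6287.

x_1* = 26.6287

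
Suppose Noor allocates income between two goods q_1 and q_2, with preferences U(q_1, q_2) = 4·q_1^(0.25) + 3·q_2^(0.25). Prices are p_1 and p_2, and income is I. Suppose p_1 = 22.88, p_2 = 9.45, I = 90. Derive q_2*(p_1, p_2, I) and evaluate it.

From the CES first-order condition, (4/3)·(q_2/q_1)^(0.75) = p_1/p_2.
Solve for the ratio: q_2/q_1 = [(3/4)·p_1/p_2]^(4/3).
With the ratio pinned down, the budget gives q_1* = I/(p_1 + p_2·(q_2/q_1)) and q_2* = (q_2/q_1)·q_1*.
Numerically q_2/q_1 = 2.215375, so q_1* = 90/(22.88 + 9.45·2.215375) = 2.0541 and q_2* = 2.215375·2.0541 = 4.5506.

q_2* = 4.5506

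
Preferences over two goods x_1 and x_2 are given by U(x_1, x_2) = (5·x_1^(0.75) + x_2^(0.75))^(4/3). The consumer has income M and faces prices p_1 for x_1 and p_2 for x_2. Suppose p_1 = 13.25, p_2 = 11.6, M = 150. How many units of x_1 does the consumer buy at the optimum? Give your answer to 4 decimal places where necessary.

x_1* = 11.2938

Numerically x_2/x_1 = 0.002724, so x_1* = 150/(13.25 + 11.6·0.002724) = 11.2938.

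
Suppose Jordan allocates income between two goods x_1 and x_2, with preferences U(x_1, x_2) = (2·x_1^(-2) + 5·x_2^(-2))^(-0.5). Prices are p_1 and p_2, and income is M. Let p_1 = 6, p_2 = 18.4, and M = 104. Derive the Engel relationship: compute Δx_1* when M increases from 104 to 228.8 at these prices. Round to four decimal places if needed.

Δx_1* = 5.3819

With the ratio pinned down, the budget gives x_1* = M/(p_1 + p_2·(x_2/x_1)) and x_2* = (x_2/x_1)·x_1*.
Numerically x_2/x_1 = 0.934167, so x_1* = 104/(6 + 18.4·0.934167) = 4.4849.
At M' = 228.8: x_1* = 9.8669. Change: 9.8669 − 4.4849 = 5.3819.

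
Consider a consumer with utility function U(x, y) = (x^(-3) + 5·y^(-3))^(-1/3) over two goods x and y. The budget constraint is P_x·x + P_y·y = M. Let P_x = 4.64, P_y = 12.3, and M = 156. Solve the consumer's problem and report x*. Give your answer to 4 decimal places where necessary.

From the CES first-order condition, (1/5)·(y/x)^(4) = P_x/P_y.
Hence y/x = (5·P_x/P_y)^(1/(4)), i.e. raised to the 0.25 power.
Substitute y = (y/x)·x into the budget: x* = M/(P_x + P_y·(y/x)).
Numerically y/x = 1.171914, so x* = 156/(4.64 + 12.3·1.171914) = 8.187.

x* = 8.187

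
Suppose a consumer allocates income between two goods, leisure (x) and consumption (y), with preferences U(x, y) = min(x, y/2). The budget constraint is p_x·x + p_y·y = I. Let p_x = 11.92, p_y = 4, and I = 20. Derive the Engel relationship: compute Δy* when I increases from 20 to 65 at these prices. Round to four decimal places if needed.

Leontief preferences: the optimum is at the kink where x/1 = y/2, i.e. y = 2·x.
Budget: p_x·x + p_y·2·x = I, so (p_x + 2·p_y)·x = I.
Demand: x*(p_x,p_y,I) = I/(p_x + 2·p_y), y* = 2·I/(p_x + 2·p_y).
Here 11.92 + 2·4 = 19.92, giving y* = 2.008.
At I' = 65: y* = 6.5261. Change: 6.5261 − 2.008 = 4.5181.

Δy* = 4.5181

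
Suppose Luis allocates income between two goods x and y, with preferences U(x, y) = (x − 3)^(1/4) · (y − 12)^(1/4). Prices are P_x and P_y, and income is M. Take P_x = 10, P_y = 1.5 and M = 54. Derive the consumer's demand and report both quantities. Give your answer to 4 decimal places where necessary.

This is Cobb-Douglas in (x−3, y−12): tangency gives 0.25·P_y·(y−12) = 0.25·P_x·(x−3).
Substituting into the budget: x* = 3 + 0.5·(M − 3·P_x − 12·P_y)/P_x, and y* = 12 + 0.5·(…)/P_y.
Discretionary income = 54 − 3·10 − 12·1.5 = 6; x* = 3 + 0.5·6/10 = 3.3; y* = 12 + 0.5·6/1.5 = 14.

x* = 3.3, y* = 14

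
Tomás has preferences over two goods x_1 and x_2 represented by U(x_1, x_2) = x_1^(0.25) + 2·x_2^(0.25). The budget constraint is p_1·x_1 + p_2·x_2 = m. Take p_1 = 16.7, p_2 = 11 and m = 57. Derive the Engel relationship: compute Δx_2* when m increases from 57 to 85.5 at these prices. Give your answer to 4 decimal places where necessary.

Δx_2* = 1.9259

MRS = MU_x_1/MU_x_2 = (1/2)·(x_2/x_1)^(0.75). Set equal to p_1/p_2.
Solve for the ratio: x_2/x_1 = [2·p_1/p_2]^(4/3).
With the ratio pinned down, the budget gives x_1* = m/(p_1 + p_2·(x_2/x_1)) and x_2* = (x_2/x_1)·x_1*.
Numerically x_2/x_1 = 4.396817, so x_1* = 57/(16.7 + 11·4.396817) = 0.876 and x_2* = 4.396817·0.876 = 3.8518.
At m' = 85.5: x_2* = 5.7777. Change: 5.7777 − 3.8518 = 1.9259.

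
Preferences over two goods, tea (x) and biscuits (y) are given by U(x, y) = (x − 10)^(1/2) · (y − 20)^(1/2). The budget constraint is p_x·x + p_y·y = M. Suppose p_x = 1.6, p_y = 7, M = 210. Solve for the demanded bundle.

This is Cobb-Douglas in (x−10, y−20): tangency gives 0.5·p_y·(y−20) = 0.5·p_x·(x−10).
After buying the subsistence bundle (10, 20), a share 0.5 of the remaining income goes to x: x* = 10 + 0.5·(M − 10p_x − 20p_y)/p_x.
Discretionary income = 210 − 10·1.6 − 20·7 = 54; x* = 10 + 0.5·54/1.6 = 26.875; y* = 20 + 0.5·54/7 = 23.8571.

x* = 26.875, y* = 23.8571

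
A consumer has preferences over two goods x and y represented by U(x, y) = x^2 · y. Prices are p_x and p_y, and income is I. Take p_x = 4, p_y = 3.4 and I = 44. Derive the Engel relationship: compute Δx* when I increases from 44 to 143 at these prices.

Δx* = 16.5

MU_x/MU_y = (2·y)/(x); tangency sets this equal to p_x/p_y.
Rearranging, p_y·y = (1/2)·p_x·x. Substituting into the budget gives p_x·x·(1 + (1/2)) = I.
Demand: x*(p_x,p_y,I) = 2/3·I/p_x and y* = 1/3·I/p_y.
At p_x=4, p_y=3.4, I=44: x* = 2/3·44/4 = 7.3333.
At I' = 143: x* = 23.8333. Change: 23.8333 − 7.3333 = 16.5.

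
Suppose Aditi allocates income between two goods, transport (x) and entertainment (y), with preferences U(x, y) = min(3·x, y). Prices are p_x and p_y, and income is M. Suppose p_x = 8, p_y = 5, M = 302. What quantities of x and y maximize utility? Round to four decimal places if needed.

Demand: x*(p_x,p_y,M) = M/(p_x + 3·p_y), y* = 3·M/(p_x + 3·p_y).
Here 8 + 3·5 = 23, giving x* = 13.1304 and y* = 39.3913.

x* = 13.1304, y* = 39.3913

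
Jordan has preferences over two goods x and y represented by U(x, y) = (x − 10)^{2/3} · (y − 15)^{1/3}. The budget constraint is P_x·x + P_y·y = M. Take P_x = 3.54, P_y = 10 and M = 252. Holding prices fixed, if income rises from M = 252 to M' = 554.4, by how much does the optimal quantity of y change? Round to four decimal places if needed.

MRS = 2·(y−15)/(x−10). Tangency with P_x/P_y gives y−15 = (1/2)·(P_x/P_y)·(x−10).
Substituting into the budget: x* = 10 + 2/3·(M − 10·P_x − 15·P_y)/P_x, and y* = 15 + 1/3·(…)/P_y.
Discretionary income = 252 − 10·3.54 − 15·10 = 66.6; y* = 15 + 1/3·66.6/10 = 17.22.
At M' = 554.4: y* = 27.3. Change: 27.3 − 17.22 = 10.08.

Δy* = 10.08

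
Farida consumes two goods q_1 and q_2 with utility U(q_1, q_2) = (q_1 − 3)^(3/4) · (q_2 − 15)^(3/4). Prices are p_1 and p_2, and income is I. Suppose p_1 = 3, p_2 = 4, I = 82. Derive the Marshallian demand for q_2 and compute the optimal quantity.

MRS = (q_2−15)/(q_1−3). Tangency with p_1/p_2 gives q_2−15 = (p_1/p_2)·(q_1−3).
Substituting into the budget: q_1* = 3 + 0.5·(I − 3·p_1 − 15·p_2)/p_1, and q_2* = 15 + 0.5·(…)/p_2.
Discretionary income = 82 − 3·3 − 15·4 = 13; q_2* = 15 + 0.5·13/4 = 16.625.

q_2* = 16.625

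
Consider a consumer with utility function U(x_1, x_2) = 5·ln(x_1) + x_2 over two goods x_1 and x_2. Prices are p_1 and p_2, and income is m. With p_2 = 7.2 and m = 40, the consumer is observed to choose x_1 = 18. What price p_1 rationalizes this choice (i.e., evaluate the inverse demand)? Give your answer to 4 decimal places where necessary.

MU_x_1 = 5/x_1, MU_x_2 = 1. Tangency: 5/x_1 = p_1/p_2.
So x_1*(p_1,p_2) = 5·p_2/p_1, independent of income; and x_2* = (m − 5·p_2)/p_2.
Set x_1* = 18 in the demand function and solve for p_1: p_1 = 2.

p_1 = 2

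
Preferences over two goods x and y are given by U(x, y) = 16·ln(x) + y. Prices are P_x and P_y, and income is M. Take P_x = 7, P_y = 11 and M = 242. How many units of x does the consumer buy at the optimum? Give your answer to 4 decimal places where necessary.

Set MRS = P_x/P_y: (16/x)/1 = P_x/P_y.
So x*(P_x,P_y) = 16·P_y/P_x, independent of income; and y* = (M − 16·P_y)/P_y.
At the given prices: x* = 16·11/7 = 25.1429.

x* = 25.1429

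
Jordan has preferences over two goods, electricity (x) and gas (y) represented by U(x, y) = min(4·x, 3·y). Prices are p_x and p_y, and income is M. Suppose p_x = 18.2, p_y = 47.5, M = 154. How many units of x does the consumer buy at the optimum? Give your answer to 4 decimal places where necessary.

x* = 1.8888

Demand: x*(p_x,p_y,M) = 3·M/(3·p_x + 4·p_y), y* = 4·M/(3·p_x + 4·p_y).
Here 3·18.2 + 4·47.5 = 244.6, giving x* = 1.8888.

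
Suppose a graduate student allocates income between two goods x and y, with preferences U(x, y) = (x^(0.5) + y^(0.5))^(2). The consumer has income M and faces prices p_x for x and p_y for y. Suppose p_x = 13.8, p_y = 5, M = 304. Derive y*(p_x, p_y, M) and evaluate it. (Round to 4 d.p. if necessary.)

y* = 44.6298

From the CES first-order condition, (y/x)^(0.5) = p_x/p_y.
Hence y/x = (p_x/p_y)^(1/(0.5)), i.e. raised to the 2 power.
With the ratio pinned down, the budget gives x* = M/(p_x + p_y·(y/x)) and y* = (y/x)·x*.
Numerically y/x = 7.6176, so x* = 304/(13.8 + 5·7.6176) = 5.8588 and y* = 7.6176·5.8588 = 44.6298.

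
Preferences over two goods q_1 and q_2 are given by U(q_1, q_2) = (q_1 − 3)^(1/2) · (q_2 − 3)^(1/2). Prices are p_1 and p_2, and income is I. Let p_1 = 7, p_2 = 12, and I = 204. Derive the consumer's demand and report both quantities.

q_1* = 13.5, q_2* = 9.125

MRS = (q_2−3)/(q_1−3). Tangency with p_1/p_2 gives q_2−3 = (p_1/p_2)·(q_1−3).
After buying the subsistence bundle (3, 3), a share 0.5 of the remaining income goes to q_1: q_1* = 3 + 0.5·(I − 3p_1 − 3p_2)/p_1.
Discretionary income = 204 − 3·7 − 3·12 = 147; q_1* = 3 + 0.5·147/7 = 13.5; q_2* = 3 + 0.5·147/12 = 9.125.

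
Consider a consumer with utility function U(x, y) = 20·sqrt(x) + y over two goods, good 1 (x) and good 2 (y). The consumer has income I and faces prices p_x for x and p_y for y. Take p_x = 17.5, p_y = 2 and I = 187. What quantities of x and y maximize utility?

x* = 1.3061, y* = 82.0714

Thus x* = (10·p_y/p_x)² — independent of I — with the rest of income spent on y.
Plugging in: x* = (10·2/17.5)² = 1.3061, y* = 82.0714.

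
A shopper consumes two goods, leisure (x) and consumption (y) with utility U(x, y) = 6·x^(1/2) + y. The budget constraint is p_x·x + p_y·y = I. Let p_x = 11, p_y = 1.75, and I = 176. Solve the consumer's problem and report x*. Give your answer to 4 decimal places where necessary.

Set MRS = p_x/p_y: 3·x^(−1/2) = p_x/p_y.
Thus x* = (3·p_y/p_x)² — independent of I — with the rest of income spent on y.
Plugging in: x* = (3·1.75/11)² = 0.2278.

x* = 0.2278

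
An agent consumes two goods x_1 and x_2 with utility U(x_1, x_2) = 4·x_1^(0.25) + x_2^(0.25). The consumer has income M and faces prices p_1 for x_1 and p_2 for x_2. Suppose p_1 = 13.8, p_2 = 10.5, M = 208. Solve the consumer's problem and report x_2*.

MRS = MU_x_1/MU_x_2 = 4·(x_2/x_1)^(0.75). Set equal to p_1/p_2.
Hence x_2/x_1 = ((1/4)·p_1/p_2)^(1/(0.75)), i.e. raised to the 4/3 power.
With the ratio pinned down, the budget gives x_1* = M/(p_1 + p_2·(x_2/x_1)) and x_2* = (x_2/x_1)·x_1*.
Numerically x_2/x_1 = 0.226729, so x_1* = 208/(13.8 + 10.5·0.226729) = 12.8549 and x_2* = 0.226729·12.8549 = 2.9146.

x_2* = 2.9146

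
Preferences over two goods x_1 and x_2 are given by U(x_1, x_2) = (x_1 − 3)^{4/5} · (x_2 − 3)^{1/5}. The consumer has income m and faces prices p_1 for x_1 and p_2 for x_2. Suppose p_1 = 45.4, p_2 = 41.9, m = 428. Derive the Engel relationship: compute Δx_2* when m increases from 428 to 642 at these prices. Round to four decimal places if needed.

Δx_2* = 1.0215

After buying the subsistence bundle (3, 3), a share 0.8 of the remaining income goes to x_1: x_1* = 3 + 0.8·(m − 3p_1 − 3p_2)/p_1.
Discretionary income = 428 − 3·45.4 − 3·41.9 = 166.1; x_2* = 3 + 0.2·166.1/41.9 = 3.7928.
At m' = 642: x_2* = 4.8143. Change: 4.8143 − 3.7928 = 1.0215.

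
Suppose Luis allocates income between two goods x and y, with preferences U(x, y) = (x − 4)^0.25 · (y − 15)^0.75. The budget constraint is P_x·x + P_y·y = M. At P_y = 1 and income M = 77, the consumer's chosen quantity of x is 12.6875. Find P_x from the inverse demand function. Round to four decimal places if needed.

P_x = 1.6

This is Cobb-Douglas in (x−4, y−15): tangency gives 0.25·P_y·(y−15) = 0.75·P_x·(x−4).
After buying the subsistence bundle (4, 15), a share 0.25 of the remaining income goes to x: x* = 4 + 0.25·(M − 4P_x − 15P_y)/P_x.
Set x* = 12.6875 in the demand function and solve for P_x: P_x = 1.6.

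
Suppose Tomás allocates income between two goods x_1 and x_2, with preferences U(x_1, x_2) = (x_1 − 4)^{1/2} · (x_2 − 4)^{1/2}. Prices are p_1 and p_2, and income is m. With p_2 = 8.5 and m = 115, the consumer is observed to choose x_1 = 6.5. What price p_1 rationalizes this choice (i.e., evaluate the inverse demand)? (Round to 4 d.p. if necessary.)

Let x_1' = x_1−4, x_2' = x_2−4. MRS = x_2'/x_1' = p_1/p_2.
After buying the subsistence bundle (4, 4), a share 0.5 of the remaining income goes to x_1: x_1* = 4 + 0.5·(m − 4p_1 − 4p_2)/p_1.
Set x_1* = 6.5 in the demand function and solve for p_1: p_1 = 9.

p_1 = 9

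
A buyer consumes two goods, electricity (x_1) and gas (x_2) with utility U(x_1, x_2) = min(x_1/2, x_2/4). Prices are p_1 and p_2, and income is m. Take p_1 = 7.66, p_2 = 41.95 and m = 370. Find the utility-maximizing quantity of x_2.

Leontief preferences: the optimum is at the kink where x_1/2 = x_2/4, i.e. x_2 = 2·x_1.
Budget: p_1·x_1 + p_2·2·x_1 = m, so (2·p_1 + 4·p_2)·x_1 = 2·m.
Demand: x_1*(p_1,p_2,m) = 2·m/(2·p_1 + 4·p_2), x_2* = 4·m/(2·p_1 + 4·p_2).
Here 2·7.66 + 4·41.95 = 183.12, giving x_2* = 8.0821.

x_2* = 8.0821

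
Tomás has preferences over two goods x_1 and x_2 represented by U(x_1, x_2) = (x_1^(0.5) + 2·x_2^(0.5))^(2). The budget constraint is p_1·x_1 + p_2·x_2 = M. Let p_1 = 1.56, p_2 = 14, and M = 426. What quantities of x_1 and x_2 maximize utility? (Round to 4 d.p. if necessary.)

x_1* = 188.8872, x_2* = 9.3811

MRS = MU_x_1/MU_x_2 = (1/2)·(x_2/x_1)^(0.5). Set equal to p_1/p_2.
Hence x_2/x_1 = (2·p_1/p_2)^(1/(0.5)), i.e. raised to the 2 power.
With the ratio pinned down, the budget gives x_1* = M/(p_1 + p_2·(x_2/x_1)) and x_2* = (x_2/x_1)·x_1*.
Numerically x_2/x_1 = 0.049665, so x_1* = 426/(1.56 + 14·0.049665) = 188.8872 and x_2* = 0.049665·188.8872 = 9.3811.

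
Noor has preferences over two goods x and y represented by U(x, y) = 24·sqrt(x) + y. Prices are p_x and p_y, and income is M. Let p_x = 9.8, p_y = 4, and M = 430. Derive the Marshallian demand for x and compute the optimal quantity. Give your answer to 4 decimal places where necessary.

x* = 23.99

Solve: √x = 12·p_y/p_x, so x*(p_x,p_y) = (12·p_y/p_x)², and y* = (M − p_x·x*)/p_y.
Plugging in: x* = (12·4/9.8)² = 23.99.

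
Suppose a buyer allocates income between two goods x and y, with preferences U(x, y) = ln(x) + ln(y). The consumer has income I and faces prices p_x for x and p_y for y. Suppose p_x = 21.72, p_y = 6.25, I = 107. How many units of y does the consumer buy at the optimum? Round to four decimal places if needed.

MU_x/MU_y = (y)/(x); tangency sets this equal to p_x/p_y.
So p_y·y = p_x·x; combined with the budget, a share 0.5 of income goes to x.
Demand: x*(p_x,p_y,I) = 0.5·I/p_x and y* = 0.5·I/p_y.
At p_x=21.72, p_y=6.25, I=107: y* = 0.5·107/6.25 = 8.56.

y* = 8.56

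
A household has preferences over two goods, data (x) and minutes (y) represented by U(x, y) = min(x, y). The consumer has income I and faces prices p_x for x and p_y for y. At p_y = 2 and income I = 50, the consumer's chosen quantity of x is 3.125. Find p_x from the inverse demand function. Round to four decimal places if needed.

p_x = 14

Leontief preferences: the optimum is at the kink where x/1 = y/1, i.e. y = x.
Budget: p_x·x + p_y·x = I, so (p_x + p_y)·x = I.
Demand: x*(p_x,p_y,I) = I/(p_x + p_y), y* = I/(p_x + p_y).
Set x* = 3.125 in the demand function and solve for p_x: p_x = 14.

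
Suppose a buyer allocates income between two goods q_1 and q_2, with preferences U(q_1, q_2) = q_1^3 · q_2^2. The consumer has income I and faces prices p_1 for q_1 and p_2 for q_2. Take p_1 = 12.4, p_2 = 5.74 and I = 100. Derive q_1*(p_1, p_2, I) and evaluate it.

q_1* = 4.8387

Demand: q_1*(p_1,p_2,I) = 0.6·I/p_1 and q_2* = 0.4·I/p_2.
At p_1=12.4, p_2=5.74, I=100: q_1* = 0.6·100/12.4 = 4.8387.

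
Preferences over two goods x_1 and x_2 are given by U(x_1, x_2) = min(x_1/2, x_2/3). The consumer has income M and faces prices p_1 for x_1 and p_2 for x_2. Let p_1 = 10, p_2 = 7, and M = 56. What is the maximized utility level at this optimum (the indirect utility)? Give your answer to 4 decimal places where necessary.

V = 1.3659

Leontief preferences: the optimum is at the kink where x_1/2 = x_2/3, i.e. x_2 = (3/2)·x_1.
Budget: p_1·x_1 + p_2·(3/2)·x_1 = M, so (2·p_1 + 3·p_2)·x_1 = 2·M.
Demand: x_1*(p_1,p_2,M) = 2·M/(2·p_1 + 3·p_2), x_2* = 3·M/(2·p_1 + 3·p_2).
Here 2·10 + 3·7 = 41, giving x_1* = 2.7317 and x_2* = 4.0976.
Utility at the optimum: U(2.7317, 4.0976) = 1.3659.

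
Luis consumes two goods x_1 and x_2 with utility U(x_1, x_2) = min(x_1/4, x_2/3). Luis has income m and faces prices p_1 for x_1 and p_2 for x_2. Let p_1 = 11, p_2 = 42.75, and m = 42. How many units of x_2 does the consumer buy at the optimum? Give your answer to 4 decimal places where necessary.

x_2* = 0.7315

Here 4·11 + 3·42.75 = 172.25, giving x_2* = 0.7315.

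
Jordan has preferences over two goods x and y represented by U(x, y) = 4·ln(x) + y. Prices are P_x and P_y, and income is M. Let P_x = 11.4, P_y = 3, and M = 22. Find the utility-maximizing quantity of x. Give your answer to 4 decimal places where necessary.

Set MRS = P_x/P_y: (4/x)/1 = P_x/P_y.
So x*(P_x,P_y) = 4·P_y/P_x, independent of income; and y* = (M − 4·P_y)/P_y.
At the given prices: x* = 4·3/11.4 = 1.0526.

x* = 1.0526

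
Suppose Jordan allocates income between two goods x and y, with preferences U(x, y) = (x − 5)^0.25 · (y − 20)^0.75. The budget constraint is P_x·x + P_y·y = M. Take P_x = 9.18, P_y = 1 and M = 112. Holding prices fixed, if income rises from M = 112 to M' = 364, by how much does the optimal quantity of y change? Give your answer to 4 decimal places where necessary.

Δy* = 189

Let x' = x−5, y' = y−20. MRS = (1/3)·y'/x' = P_x/P_y.
After buying the subsistence bundle (5, 20), a share 0.25 of the remaining income goes to x: x* = 5 + 0.25·(M − 5P_x − 20P_y)/P_x.
Discretionary income = 112 − 5·9.18 − 20·1 = 46.1; y* = 20 + 0.75·46.1/1 = 54.575.
At M' = 364: y* = 243.575. Change: 243.575 − 54.575 = 189.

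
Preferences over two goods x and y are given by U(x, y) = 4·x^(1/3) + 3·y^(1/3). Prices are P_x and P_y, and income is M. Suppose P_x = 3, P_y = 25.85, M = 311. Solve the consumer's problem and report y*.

y* = 2.1798

From the CES first-order condition, (4/3)·(y/x)^(2/3) = P_x/P_y.
Solve for the ratio: y/x = [(3/4)·P_x/P_y]^(1.5).
With the ratio pinned down, the budget gives x* = M/(P_x + P_y·(y/x)) and y* = (y/x)·x*.
Numerically y/x = 0.025679, so x* = 311/(3 + 25.85·0.025679) = 84.8843 and y* = 0.025679·84.8843 = 2.1798.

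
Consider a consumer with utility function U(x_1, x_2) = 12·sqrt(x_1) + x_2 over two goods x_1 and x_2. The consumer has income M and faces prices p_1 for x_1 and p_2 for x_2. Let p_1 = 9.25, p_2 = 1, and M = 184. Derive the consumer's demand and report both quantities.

x_1* = 0.4207, x_2* = 180.1081

Utility is quasi-linear in x_2; the FOC for x_1 is 6/√x_1 = p_1/p_2.
Thus x_1* = (6·p_2/p_1)² — independent of M — with the rest of income spent on x_2.
Plugging in: x_1* = (6·1/9.25)² = 0.4207, x_2* = 180.1081.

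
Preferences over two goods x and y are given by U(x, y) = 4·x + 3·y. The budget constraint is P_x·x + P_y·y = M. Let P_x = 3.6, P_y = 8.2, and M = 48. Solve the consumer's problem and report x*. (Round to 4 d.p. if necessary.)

x* = 13.3333

Numerically: x* = 13.3333, y* = 0.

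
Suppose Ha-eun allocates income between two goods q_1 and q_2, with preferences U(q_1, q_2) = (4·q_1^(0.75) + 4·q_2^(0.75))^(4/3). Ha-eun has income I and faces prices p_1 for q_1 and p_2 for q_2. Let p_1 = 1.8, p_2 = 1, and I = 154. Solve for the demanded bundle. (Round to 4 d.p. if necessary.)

q_1* = 12.5228, q_2* = 131.459

MRS = MU_q_1/MU_q_2 = (q_2/q_1)^(0.25). Set equal to p_1/p_2.
Hence q_2/q_1 = (p_1/p_2)^(1/(0.25)), i.e. raised to the 4 power.
Substitute q_2 = (q_2/q_1)·q_1 into the budget: q_1* = I/(p_1 + p_2·(q_2/q_1)).
Numerically q_2/q_1 = 10.4976, so q_1* = 154/(1.8 + 1·10.4976) = 12.5228 and q_2* = 10.4976·12.5228 = 131.459.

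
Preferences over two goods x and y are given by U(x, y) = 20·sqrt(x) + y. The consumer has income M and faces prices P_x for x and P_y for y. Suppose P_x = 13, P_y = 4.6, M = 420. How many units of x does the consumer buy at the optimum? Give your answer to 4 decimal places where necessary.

x* = 12.5207

Plugging in: x* = (10·4.6/13)² = 12.5207.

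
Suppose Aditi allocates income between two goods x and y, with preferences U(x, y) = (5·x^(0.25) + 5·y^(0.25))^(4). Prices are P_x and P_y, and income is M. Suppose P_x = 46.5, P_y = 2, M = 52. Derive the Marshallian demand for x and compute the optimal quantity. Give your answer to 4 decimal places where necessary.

x* = 0.2902

From the CES first-order condition, (y/x)^(0.75) = P_x/P_y.
Hence y/x = (P_x/P_y)^(1/(0.75)), i.e. raised to the 4/3 power.
Substitute y = (y/x)·x into the budget: x* = M/(P_x + P_y·(y/x)).
Numerically y/x = 66.358609, so x* = 52/(46.5 + 2·66.358609) = 0.2902.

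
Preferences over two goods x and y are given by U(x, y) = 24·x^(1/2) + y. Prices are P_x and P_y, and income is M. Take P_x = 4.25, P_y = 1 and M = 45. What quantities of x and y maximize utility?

x* = 7.9723, y* = 11.1176

Utility is quasi-linear in y; the FOC for x is 12/√x = P_x/P_y.
Solve: √x = 12·P_y/P_x, so x*(P_x,P_y) = (12·P_y/P_x)², and y* = (M − P_x·x*)/P_y.
Plugging in: x* = (12·1/4.25)² = 7.9723, y* = 11.1176.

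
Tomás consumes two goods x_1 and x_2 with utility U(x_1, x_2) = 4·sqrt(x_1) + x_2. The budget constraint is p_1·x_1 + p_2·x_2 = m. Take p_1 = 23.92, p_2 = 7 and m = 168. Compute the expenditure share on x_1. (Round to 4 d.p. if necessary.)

Utility is quasi-linear in x_2; the FOC for x_1 is 2/√x_1 = p_1/p_2.
Thus x_1* = (2·p_2/p_1)² — independent of m — with the rest of income spent on x_2.
Plugging in: x_1* = (2·7/23.92)² = 0.3426, x_2* = 22.8294.
Expenditure on x_1: 23.92·0.3426 = 8.194; share = 0.0488.

share on x_1 = 0.0488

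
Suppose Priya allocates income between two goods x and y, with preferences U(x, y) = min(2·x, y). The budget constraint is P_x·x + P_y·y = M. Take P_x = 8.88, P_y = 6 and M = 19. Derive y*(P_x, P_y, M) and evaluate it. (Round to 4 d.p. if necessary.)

y* = 1.8199

Leontief preferences: the optimum is at the kink where x/1 = y/2, i.e. y = 2·x.
Budget: P_x·x + P_y·2·x = M, so (P_x + 2·P_y)·x = M.
Demand: x*(P_x,P_y,M) = M/(P_x + 2·P_y), y* = 2·M/(P_x + 2·P_y).
Here 8.88 + 2·6 = 20.88, giving y* = 1.8199.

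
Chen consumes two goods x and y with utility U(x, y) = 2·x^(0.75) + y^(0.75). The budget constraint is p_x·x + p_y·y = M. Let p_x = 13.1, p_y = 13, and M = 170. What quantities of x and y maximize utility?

x* = 12.1971, y* = 0.786

From the CES first-order condition, 2·(y/x)^(0.25) = p_x/p_y.
Solve for the ratio: y/x = [(1/2)·p_x/p_y]^(4).
Substitute y = (y/x)·x into the budget: x* = M/(p_x + p_y·(y/x)).
Numerically y/x = 0.064445, so x* = 170/(13.1 + 13·0.064445) = 12.1971 and y* = 0.064445·12.1971 = 0.786.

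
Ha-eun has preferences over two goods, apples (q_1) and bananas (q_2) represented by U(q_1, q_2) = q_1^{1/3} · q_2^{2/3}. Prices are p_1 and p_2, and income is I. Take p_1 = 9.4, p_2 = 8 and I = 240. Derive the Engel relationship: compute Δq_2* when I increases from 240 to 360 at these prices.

Demand: q_1*(p_1,p_2,I) = 1/3·I/p_1 and q_2* = 2/3·I/p_2.
At p_1=9.4, p_2=8, I=240: q_2* = 2/3·240/8 = 20.
At I' = 360: q_2* = 30. Change: 30 − 20 = 10.

Δq_2* = 10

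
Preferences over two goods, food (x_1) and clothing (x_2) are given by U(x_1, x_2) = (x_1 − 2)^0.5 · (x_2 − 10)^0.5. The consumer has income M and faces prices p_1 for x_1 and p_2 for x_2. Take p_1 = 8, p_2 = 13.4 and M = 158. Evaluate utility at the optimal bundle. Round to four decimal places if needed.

V = 0.3863

This is Cobb-Douglas in (x_1−2, x_2−10): tangency gives 0.5·p_2·(x_2−10) = 0.5·p_1·(x_1−2).
Substituting into the budget: x_1* = 2 + 0.5·(M − 2·p_1 − 10·p_2)/p_1, and x_2* = 10 + 0.5·(…)/p_2.
Discretionary income = 158 − 2·8 − 10·13.4 = 8; x_1* = 2 + 0.5·8/8 = 2.5; x_2* = 10 + 0.5·8/13.4 = 10.2985.
Utility at the optimum: U(2.5, 10.2985) = 0.3863.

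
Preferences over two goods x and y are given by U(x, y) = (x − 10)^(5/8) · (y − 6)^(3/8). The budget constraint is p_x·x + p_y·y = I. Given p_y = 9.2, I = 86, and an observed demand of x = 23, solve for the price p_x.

Let x' = x−10, y' = y−6. MRS = (5/3)·y'/x' = p_x/p_y.
Substituting into the budget: x* = 10 + 0.625·(I − 10·p_x − 6·p_y)/p_x, and y* = 6 + 0.375·(…)/p_y.
Set x* = 23 in the demand function and solve for p_x: p_x = 1.

p_x = 1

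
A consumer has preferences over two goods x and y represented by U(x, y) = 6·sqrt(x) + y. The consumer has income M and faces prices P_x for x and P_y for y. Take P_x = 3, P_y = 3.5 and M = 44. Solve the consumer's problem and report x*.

x* = 12.25

Set MRS = P_x/P_y: 3·x^(−1/2) = P_x/P_y.
Thus x* = (3·P_y/P_x)² — independent of M — with the rest of income spent on y.
Plugging in: x* = (3·3.5/3)² = 12.25.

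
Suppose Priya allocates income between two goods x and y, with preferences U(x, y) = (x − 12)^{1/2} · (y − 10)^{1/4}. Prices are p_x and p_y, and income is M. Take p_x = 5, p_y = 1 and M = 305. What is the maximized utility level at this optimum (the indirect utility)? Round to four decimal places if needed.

MRS = 2·(y−10)/(x−12). Tangency with p_x/p_y gives y−10 = (1/2)·(p_x/p_y)·(x−12).
After buying the subsistence bundle (12, 10), a share 2/3 of the remaining income goes to x: x* = 12 + 2/3·(M − 12p_x − 10p_y)/p_x.
Discretionary income = 305 − 12·5 − 10·1 = 235; x* = 12 + 2/3·235/5 = 43.3333; y* = 10 + 1/3·235/1 = 88.3333.
Utility at the optimum: U(43.3333, 88.3333) = 16.6529.

V = 16.6529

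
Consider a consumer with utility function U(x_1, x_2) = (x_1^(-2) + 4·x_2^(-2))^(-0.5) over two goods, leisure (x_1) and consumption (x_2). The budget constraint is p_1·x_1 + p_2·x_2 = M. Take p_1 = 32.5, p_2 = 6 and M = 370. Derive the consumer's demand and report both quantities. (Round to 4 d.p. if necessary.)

x_1* = 7.5162, x_2* = 20.9538

Substitute x_2 = (x_2/x_1)·x_1 into the budget: x_1* = M/(p_1 + p_2·(x_2/x_1)).
Numerically x_2/x_1 = 2.787816, so x_1* = 370/(32.5 + 6·2.787816) = 7.5162 and x_2* = 2.787816·7.5162 = 20.9538.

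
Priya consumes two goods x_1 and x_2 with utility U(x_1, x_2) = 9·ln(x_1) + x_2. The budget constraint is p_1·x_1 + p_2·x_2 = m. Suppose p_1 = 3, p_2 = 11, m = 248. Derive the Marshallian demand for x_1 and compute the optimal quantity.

x_1* = 33

So x_1*(p_1,p_2) = 9·p_2/p_1, independent of income; and x_2* = (m − 9·p_2)/p_2.
At the given prices: x_1* = 9·11/3 = 33.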